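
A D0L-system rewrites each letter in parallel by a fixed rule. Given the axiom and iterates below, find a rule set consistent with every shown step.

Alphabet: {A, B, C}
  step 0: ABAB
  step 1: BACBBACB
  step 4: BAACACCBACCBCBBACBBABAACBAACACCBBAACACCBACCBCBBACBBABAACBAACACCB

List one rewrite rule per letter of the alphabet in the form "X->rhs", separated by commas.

  step 0 ⇒ step 1: ABAB ⇒ BA·CB·BA·CB
    A ↦ BA
    B ↦ CB
    C ↦ AC  (constrained at step 1)

A->BA, B->CB, C->AC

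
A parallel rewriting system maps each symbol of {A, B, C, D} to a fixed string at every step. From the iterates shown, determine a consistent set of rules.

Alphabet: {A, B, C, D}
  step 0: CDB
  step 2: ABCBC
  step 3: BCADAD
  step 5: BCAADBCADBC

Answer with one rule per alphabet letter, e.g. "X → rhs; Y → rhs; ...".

  step 2 ⇒ step 3: ABCBC ⇒ BC·A·D·A·D
    A ↦ BC
    B ↦ A
    C ↦ D
    D ↦ A  (constrained at step 0)

A->BC, B->A, C->D, D->A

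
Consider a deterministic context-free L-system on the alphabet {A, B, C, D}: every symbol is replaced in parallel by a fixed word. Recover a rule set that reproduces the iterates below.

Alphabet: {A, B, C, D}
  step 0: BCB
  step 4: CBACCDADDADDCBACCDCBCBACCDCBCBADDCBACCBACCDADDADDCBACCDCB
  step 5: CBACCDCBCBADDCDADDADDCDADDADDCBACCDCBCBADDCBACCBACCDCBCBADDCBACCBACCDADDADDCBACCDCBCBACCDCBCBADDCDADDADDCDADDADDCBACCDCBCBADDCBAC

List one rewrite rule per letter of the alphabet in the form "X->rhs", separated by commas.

  step 4 ⇒ step 5: CBACCDADDADDCBACCDCBCBACCDCBCBADDCBACCBACCDADDADDCBACCDCB ⇒ CB·AC·CD·CB·CB·ADD·CD·ADD·ADD·CD·ADD·ADD·CB·AC·CD·CB·CB·ADD·CB·AC·CB·AC·CD·CB·CB·ADD·CB·AC·CB·AC·CD·ADD·ADD·CB·AC·CD·CB·CB·AC·CD·CB·CB·ADD·CD·ADD·ADD·CD·ADD·ADD·CB·AC·CD·CB·CB·ADD·CB·AC
    A ↦ CD
    B ↦ AC
    C ↦ CB
    D ↦ ADD

A->CD, B->AC, C->CB, D->ADD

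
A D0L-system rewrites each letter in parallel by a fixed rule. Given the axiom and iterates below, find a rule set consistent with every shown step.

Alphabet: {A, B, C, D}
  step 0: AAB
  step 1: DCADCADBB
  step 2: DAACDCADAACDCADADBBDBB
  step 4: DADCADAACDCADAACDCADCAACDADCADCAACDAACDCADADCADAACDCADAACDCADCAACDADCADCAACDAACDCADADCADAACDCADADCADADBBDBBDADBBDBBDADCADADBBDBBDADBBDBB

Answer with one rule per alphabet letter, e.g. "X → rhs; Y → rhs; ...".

A->DCA, B->DBB, C->AC, D->DA

  step 1 ⇒ step 2: DCADCADBB ⇒ DA·AC·DCA·DA·AC·DCA·DA·DBB·DBB
    A ↦ DCA
    B ↦ DBB
    C ↦ AC
    D ↦ DA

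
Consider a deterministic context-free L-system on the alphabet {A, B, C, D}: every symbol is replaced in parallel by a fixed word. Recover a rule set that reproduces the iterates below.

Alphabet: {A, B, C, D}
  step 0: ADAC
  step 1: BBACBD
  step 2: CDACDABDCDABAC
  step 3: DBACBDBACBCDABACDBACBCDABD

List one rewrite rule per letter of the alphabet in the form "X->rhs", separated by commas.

  step 2 ⇒ step 3: CDACDABDCDABAC ⇒ D·BAC·B·D·BAC·B·CDA·BAC·D·BAC·B·CDA·B·D
    A ↦ B
    B ↦ CDA
    C ↦ D
    D ↦ BAC

A->B, B->CDA, C->D, D->BAC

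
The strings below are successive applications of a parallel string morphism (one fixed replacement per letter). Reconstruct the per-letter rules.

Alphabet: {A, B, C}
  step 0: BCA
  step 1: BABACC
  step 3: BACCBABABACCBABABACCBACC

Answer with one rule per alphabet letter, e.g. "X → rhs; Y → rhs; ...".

A->CC, B->BA, C->BA

  step 0 ⇒ step 1: BCA ⇒ BA·BA·CC
    A ↦ CC
    B ↦ BA
    C ↦ BA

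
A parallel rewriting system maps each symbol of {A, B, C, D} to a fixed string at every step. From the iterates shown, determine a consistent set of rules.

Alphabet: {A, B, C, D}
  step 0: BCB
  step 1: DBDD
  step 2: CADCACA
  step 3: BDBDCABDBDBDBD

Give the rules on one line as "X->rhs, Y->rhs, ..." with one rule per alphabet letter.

A->BD, B->D, C->BD, D->CA

  step 2 ⇒ step 3: CADCACA ⇒ BD·BD·CA·BD·BD·BD·BD
    A ↦ BD
    C ↦ BD
    D ↦ CA
  step 0 ⇒ step 1: BCB ⇒ D·BD·D
    B ↦ D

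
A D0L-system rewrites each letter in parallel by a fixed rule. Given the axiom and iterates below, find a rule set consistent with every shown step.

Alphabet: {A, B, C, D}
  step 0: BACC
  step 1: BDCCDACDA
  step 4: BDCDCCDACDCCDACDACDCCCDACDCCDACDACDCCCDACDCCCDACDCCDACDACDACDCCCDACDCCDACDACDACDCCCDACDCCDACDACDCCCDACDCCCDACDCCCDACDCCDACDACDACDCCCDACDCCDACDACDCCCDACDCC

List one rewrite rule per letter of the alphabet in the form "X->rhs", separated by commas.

  step 0 ⇒ step 1: BACC ⇒ BD·C·CDA·CDA
    A ↦ C
    B ↦ BD
    C ↦ CDA
    D ↦ CDC  (constrained at step 1)

A->C, B->BD, C->CDA, D->CDC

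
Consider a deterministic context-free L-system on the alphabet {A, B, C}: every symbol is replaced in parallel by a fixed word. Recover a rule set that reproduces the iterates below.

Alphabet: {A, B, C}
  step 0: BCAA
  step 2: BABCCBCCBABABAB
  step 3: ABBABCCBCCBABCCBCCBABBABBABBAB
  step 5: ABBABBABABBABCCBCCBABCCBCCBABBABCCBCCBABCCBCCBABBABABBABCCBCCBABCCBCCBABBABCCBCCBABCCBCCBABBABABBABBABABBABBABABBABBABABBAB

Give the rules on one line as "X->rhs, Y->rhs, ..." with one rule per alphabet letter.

A->B, B->AB, C->CCB

  step 2 ⇒ step 3: BABCCBCCBABABAB ⇒ AB·B·AB·CCB·CCB·AB·CCB·CCB·AB·B·AB·B·AB·B·AB
    A ↦ B
    B ↦ AB
    C ↦ CCB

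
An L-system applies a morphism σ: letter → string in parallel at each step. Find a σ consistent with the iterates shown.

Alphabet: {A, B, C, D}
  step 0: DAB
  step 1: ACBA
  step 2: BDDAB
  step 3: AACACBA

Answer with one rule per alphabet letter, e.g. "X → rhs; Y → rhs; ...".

  step 2 ⇒ step 3: BDDAB ⇒ A·AC·AC·B·A
    A ↦ B
    B ↦ A
    D ↦ AC
  step 1 ⇒ step 2: ACBA ⇒ B·DD·A·B
    C ↦ DD

A->B, B->A, C->DD, D->AC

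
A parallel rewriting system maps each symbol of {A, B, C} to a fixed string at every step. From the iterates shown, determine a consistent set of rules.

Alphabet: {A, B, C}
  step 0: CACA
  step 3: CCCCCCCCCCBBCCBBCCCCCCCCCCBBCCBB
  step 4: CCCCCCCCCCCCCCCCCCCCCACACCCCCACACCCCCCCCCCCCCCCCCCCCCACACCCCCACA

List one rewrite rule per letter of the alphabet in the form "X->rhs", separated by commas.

A->BB, B->CA, C->CC

  step 3 ⇒ step 4: CCCCCCCCCCBBCCBBCCCCCCCCCCBBCCBB ⇒ CC·CC·CC·CC·CC·CC·CC·CC·CC·CC·CA·CA·CC·CC·CA·CA·CC·CC·CC·CC·CC·CC·CC·CC·CC·CC·CA·CA·CC·CC·CA·CA
    B ↦ CA
    C ↦ CC
    A ↦ BB  (constrained at step 0)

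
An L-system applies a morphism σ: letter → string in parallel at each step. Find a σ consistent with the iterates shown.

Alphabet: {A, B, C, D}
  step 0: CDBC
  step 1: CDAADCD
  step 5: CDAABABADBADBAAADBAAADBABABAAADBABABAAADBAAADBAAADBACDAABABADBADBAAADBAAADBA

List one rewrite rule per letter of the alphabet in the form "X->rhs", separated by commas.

  step 0 ⇒ step 1: CDBC ⇒ CD·AA·D·CD
    B ↦ D
    C ↦ CD
    D ↦ AA
    A ↦ BA  (constrained at step 1)

A->BA, B->D, C->CD, D->AA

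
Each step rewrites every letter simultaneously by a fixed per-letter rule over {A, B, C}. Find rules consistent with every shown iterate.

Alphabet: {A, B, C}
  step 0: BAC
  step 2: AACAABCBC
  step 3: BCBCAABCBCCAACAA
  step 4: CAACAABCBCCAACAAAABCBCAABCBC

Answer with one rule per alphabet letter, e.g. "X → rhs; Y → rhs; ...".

  step 3 ⇒ step 4: BCBCAABCBCCAACAA ⇒ C·AA·C·AA·BC·BC·C·AA·C·AA·AA·BC·BC·AA·BC·BC
    A ↦ BC
    B ↦ C
    C ↦ AA

A->BC, B->C, C->AA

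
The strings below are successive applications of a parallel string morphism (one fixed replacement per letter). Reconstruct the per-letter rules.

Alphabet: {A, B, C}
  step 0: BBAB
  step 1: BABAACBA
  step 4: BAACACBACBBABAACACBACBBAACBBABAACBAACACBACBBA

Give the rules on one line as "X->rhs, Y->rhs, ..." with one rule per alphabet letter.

  step 0 ⇒ step 1: BBAB ⇒ BA·BA·AC·BA
    A ↦ AC
    B ↦ BA
    C ↦ B  (constrained at step 1)

A->AC, B->BA, C->B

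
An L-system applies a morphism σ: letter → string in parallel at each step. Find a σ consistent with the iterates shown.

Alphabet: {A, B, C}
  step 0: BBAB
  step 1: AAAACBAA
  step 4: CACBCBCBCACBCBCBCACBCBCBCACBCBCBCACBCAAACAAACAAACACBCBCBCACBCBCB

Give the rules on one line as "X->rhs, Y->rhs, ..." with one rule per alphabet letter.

  step 0 ⇒ step 1: BBAB ⇒ AA·AA·CB·AA
    A ↦ CB
    B ↦ AA
    C ↦ CA  (constrained at step 1)

A->CB, B->AA, C->CA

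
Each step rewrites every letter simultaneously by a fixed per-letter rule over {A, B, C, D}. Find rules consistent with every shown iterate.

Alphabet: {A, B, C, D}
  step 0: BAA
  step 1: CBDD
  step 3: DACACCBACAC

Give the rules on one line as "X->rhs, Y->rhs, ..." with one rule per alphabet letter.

A->D, B->CB, C->AC, D->C

  step 0 ⇒ step 1: BAA ⇒ CB·D·D
    A ↦ D
    B ↦ CB
    C ↦ AC  (constrained at step 1)
    D ↦ C  (constrained at step 1)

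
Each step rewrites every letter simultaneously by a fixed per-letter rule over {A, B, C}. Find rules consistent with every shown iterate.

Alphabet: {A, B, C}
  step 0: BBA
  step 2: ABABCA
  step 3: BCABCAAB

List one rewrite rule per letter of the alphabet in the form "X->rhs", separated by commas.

A->B, B->CA, C->A

  step 2 ⇒ step 3: ABABCA ⇒ B·CA·B·CA·A·B
    A ↦ B
    B ↦ CA
    C ↦ A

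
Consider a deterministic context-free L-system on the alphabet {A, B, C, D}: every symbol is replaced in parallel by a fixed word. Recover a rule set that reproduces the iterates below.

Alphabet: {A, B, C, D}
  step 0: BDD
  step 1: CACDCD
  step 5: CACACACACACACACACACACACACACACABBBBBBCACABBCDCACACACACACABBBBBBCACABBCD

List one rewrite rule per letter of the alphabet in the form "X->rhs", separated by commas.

A->B, B->CA, C->BB, D->CD

  step 0 ⇒ step 1: BDD ⇒ CA·CD·CD
    B ↦ CA
    D ↦ CD
    A ↦ B  (constrained at step 1)
    C ↦ BB  (constrained at step 1)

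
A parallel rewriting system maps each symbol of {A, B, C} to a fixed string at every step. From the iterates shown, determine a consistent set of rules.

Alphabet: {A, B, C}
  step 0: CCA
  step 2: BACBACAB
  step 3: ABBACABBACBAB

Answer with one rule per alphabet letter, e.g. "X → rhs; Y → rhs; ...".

  step 2 ⇒ step 3: BACBACAB ⇒ AB·B·AC·AB·B·AC·B·AB
    A ↦ B
    B ↦ AB
    C ↦ AC

A->B, B->AB, C->AC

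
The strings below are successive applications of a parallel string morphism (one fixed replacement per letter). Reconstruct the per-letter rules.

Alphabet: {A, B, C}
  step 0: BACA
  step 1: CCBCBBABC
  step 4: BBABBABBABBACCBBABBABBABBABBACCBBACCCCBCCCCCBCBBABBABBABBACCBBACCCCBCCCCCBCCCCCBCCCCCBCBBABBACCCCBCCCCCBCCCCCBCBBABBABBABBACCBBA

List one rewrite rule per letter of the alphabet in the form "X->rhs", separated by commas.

A->BC, B->CC, C->BBA

  step 0 ⇒ step 1: BACA ⇒ CC·BC·BBA·BC
    A ↦ BC
    B ↦ CC
    C ↦ BBA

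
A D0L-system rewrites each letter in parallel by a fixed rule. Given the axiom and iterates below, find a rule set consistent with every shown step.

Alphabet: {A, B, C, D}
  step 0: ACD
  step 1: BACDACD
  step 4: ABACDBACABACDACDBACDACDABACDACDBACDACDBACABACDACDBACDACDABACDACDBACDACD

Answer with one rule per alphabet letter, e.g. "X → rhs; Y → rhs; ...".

A->BAC, B->A, C->D, D->ACD

  step 0 ⇒ step 1: ACD ⇒ BAC·D·ACD
    A ↦ BAC
    C ↦ D
    D ↦ ACD
    B ↦ A  (constrained at step 1)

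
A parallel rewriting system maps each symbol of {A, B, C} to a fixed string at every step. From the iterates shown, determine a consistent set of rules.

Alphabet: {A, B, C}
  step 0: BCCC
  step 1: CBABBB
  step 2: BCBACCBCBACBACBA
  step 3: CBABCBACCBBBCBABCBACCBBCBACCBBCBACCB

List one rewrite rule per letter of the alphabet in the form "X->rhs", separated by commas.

A->CCB, B->CBA, C->B

  step 2 ⇒ step 3: BCBACCBCBACBACBA ⇒ CBA·B·CBA·CCB·B·B·CBA·B·CBA·CCB·B·CBA·CCB·B·CBA·CCB
    A ↦ CCB
    B ↦ CBA
    C ↦ B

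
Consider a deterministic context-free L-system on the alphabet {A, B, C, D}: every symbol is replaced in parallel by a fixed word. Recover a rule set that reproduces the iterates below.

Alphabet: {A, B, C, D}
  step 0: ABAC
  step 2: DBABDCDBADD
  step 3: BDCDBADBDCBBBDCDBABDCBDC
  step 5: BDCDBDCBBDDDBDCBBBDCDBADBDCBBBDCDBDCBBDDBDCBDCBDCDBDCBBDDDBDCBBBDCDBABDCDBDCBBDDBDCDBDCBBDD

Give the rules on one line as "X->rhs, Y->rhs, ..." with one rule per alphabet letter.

  step 2 ⇒ step 3: DBABDCDBADD ⇒ BDC·D·BA·D·BDC·BB·BDC·D·BA·BDC·BDC
    A ↦ BA
    B ↦ D
    C ↦ BB
    D ↦ BDC

A->BA, B->D, C->BB, D->BDC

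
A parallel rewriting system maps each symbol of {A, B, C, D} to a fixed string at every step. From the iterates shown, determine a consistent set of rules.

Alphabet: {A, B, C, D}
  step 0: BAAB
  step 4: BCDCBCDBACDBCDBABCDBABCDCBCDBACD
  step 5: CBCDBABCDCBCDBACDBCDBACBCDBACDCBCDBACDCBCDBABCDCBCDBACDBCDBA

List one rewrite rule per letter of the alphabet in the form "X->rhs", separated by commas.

  step 4 ⇒ step 5: BCDCBCDBACDBCDBABCDBABCDCBCDBACD ⇒ C·BCD·BA·BCD·C·BCD·BA·C·D·BCD·BA·C·BCD·BA·C·D·C·BCD·BA·C·D·C·BCD·BA·BCD·C·BCD·BA·C·D·BCD·BA
    A ↦ D
    B ↦ C
    C ↦ BCD
    D ↦ BA

A->D, B->C, C->BCD, D->BA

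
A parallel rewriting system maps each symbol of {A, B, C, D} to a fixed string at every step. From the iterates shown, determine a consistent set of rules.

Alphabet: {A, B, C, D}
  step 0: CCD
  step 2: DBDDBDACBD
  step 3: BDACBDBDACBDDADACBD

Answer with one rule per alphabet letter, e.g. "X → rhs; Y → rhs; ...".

A->D, B->AC, C->AD, D->BD

  step 2 ⇒ step 3: DBDDBDACBD ⇒ BD·AC·BD·BD·AC·BD·D·AD·AC·BD
    A ↦ D
    B ↦ AC
    C ↦ AD
    D ↦ BD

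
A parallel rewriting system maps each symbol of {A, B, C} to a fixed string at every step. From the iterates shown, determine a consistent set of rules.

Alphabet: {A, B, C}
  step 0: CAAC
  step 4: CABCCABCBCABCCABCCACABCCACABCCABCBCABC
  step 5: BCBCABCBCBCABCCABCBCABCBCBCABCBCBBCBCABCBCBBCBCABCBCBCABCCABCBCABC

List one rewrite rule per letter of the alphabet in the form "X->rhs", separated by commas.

  step 4 ⇒ step 5: CABCCABCBCABCCABCCACABCCACABCCABCBCABC ⇒ BC·B·CA·BC·BC·B·CA·BC·CA·BC·B·CA·BC·BC·B·CA·BC·BC·B·BC·B·CA·BC·BC·B·BC·B·CA·BC·BC·B·CA·BC·CA·BC·B·CA·BC
    A ↦ B
    B ↦ CA
    C ↦ BC

A->B, B->CA, C->BC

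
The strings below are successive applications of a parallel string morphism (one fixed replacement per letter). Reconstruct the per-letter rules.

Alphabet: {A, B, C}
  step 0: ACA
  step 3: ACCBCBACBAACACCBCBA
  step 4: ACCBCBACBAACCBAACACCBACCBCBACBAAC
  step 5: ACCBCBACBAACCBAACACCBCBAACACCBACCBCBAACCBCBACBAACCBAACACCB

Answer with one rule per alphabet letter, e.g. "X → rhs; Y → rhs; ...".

  step 4 ⇒ step 5: ACCBCBACBAACCBAACACCBACCBCBACBAAC ⇒ AC·CB·CB·A·CB·A·AC·CB·A·AC·AC·CB·CB·A·AC·AC·CB·AC·CB·CB·A·AC·CB·CB·A·CB·A·AC·CB·A·AC·AC·CB
    A ↦ AC
    B ↦ A
    C ↦ CB

A->AC, B->A, C->CB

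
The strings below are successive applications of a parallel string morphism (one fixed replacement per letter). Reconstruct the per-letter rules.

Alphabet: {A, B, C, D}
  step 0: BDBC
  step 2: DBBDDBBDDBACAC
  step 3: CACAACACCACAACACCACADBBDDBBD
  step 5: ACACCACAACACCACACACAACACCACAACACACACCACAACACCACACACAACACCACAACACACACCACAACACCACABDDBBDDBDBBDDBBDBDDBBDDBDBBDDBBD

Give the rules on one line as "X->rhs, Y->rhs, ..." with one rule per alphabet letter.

  step 2 ⇒ step 3: DBBDDBBDDBACAC ⇒ CAC·A·A·CAC·CAC·A·A·CAC·CAC·A·DB·BD·DB·BD
    A ↦ DB
    B ↦ A
    C ↦ BD
    D ↦ CAC

A->DB, B->A, C->BD, D->CAC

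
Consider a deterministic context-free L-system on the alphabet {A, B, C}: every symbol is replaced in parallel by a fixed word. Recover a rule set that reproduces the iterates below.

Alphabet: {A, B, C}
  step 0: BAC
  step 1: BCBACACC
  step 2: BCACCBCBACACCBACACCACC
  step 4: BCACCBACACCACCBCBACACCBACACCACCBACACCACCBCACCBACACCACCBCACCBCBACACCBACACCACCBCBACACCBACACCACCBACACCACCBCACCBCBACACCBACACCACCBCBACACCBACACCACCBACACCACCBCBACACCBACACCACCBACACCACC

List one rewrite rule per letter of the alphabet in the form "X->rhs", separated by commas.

  step 1 ⇒ step 2: BCBACACC ⇒ BC·ACC·BC·BAC·ACC·BAC·ACC·ACC
    A ↦ BAC
    B ↦ BC
    C ↦ ACC

A->BAC, B->BC, C->ACC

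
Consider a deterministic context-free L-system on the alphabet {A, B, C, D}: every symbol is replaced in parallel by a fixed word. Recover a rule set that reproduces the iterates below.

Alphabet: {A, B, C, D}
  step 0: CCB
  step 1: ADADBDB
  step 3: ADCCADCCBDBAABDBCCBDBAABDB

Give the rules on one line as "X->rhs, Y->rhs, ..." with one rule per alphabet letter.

A->C, B->BDB, C->AD, D->AA

  step 0 ⇒ step 1: CCB ⇒ AD·AD·BDB
    B ↦ BDB
    C ↦ AD
    A ↦ C  (constrained at step 1)
    D ↦ AA  (constrained at step 1)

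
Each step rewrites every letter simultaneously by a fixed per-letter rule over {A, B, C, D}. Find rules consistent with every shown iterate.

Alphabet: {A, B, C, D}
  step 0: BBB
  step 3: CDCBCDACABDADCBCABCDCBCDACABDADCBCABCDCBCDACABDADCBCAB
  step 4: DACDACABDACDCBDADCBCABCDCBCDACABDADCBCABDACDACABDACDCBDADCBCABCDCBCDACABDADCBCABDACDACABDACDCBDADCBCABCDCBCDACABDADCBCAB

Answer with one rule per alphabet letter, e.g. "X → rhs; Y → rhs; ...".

  step 3 ⇒ step 4: CDCBCDACABDADCBCABCDCBCDACABDADCBCABCDCBCDACABDADCBCAB ⇒ DA·C·DA·CAB·DA·C·DCB·DA·DCB·CAB·C·DCB·C·DA·CAB·DA·DCB·CAB·DA·C·DA·CAB·DA·C·DCB·DA·DCB·CAB·C·DCB·C·DA·CAB·DA·DCB·CAB·DA·C·DA·CAB·DA·C·DCB·DA·DCB·CAB·C·DCB·C·DA·CAB·DA·DCB·CAB
    A ↦ DCB
    B ↦ CAB
    C ↦ DA
    D ↦ C

A->DCB, B->CAB, C->DA, D->C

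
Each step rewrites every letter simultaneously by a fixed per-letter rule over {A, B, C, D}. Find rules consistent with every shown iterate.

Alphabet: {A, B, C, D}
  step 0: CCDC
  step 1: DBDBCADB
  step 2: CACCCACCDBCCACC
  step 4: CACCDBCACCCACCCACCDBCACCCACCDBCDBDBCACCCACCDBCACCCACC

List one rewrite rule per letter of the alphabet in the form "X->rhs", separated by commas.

  step 1 ⇒ step 2: DBDBCADB ⇒ CA·CC·CA·CC·DB·C·CA·CC
    A ↦ C
    B ↦ CC
    C ↦ DB
    D ↦ CA

A->C, B->CC, C->DB, D->CA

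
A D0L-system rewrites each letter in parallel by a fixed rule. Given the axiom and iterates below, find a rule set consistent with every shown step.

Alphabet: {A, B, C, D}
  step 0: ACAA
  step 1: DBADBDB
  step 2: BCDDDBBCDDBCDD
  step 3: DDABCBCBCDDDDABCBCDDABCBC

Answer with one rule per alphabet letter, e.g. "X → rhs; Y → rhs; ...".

A->DB, B->DD, C->A, D->BC

  step 2 ⇒ step 3: BCDDDBBCDDBCDD ⇒ DD·A·BC·BC·BC·DD·DD·A·BC·BC·DD·A·BC·BC
    B ↦ DD
    C ↦ A
    D ↦ BC
  step 0 ⇒ step 1: ACAA ⇒ DB·A·DB·DB
    A ↦ DB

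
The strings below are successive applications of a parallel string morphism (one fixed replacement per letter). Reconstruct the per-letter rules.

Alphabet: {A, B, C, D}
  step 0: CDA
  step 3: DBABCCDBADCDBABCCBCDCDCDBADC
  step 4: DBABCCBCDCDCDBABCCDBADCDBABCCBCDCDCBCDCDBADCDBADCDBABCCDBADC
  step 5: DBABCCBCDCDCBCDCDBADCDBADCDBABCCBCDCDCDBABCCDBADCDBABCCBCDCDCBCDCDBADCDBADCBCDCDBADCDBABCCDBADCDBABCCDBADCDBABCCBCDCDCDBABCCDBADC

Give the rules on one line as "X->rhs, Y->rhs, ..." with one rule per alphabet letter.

  step 4 ⇒ step 5: DBABCCBCDCDCDBABCCDBADCDBABCCBCDCDCBCDCDBADCDBADCDBABCCDBADC ⇒ DBA·BC·C·BC·DC·DC·BC·DC·DBA·DC·DBA·DC·DBA·BC·C·BC·DC·DC·DBA·BC·C·DBA·DC·DBA·BC·C·BC·DC·DC·BC·DC·DBA·DC·DBA·DC·BC·DC·DBA·DC·DBA·BC·C·DBA·DC·DBA·BC·C·DBA·DC·DBA·BC·C·BC·DC·DC·DBA·BC·C·DBA·DC
    A ↦ C
    B ↦ BC
    C ↦ DC
    D ↦ DBA

A->C, B->BC, C->DC, D->DBA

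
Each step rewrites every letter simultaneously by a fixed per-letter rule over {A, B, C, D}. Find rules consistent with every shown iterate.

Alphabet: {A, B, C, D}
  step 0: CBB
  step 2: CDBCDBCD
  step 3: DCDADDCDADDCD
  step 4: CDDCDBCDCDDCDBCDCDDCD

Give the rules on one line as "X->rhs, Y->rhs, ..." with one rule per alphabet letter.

  step 3 ⇒ step 4: DCDADDCDADDCD ⇒ CD·D·CD·B·CD·CD·D·CD·B·CD·CD·D·CD
    A ↦ B
    C ↦ D
    D ↦ CD
  step 2 ⇒ step 3: CDBCDBCD ⇒ D·CD·AD·D·CD·AD·D·CD
    B ↦ AD

A->B, B->AD, C->D, D->CD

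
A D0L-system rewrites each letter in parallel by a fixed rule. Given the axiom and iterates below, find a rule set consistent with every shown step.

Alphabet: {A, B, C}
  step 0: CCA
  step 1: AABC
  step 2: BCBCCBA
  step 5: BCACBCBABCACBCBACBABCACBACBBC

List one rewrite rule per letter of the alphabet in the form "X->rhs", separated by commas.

A->BC, B->CB, C->A

  step 1 ⇒ step 2: AABC ⇒ BC·BC·CB·A
    A ↦ BC
    B ↦ CB
    C ↦ A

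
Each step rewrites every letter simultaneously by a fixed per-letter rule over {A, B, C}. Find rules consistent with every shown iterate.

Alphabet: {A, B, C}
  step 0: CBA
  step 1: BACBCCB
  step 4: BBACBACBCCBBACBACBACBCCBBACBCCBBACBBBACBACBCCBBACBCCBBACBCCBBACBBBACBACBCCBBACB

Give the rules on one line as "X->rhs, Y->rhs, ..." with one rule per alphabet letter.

A->CCB, B->ACB, C->B

  step 0 ⇒ step 1: CBA ⇒ B·ACB·CCB
    A ↦ CCB
    B ↦ ACB
    C ↦ B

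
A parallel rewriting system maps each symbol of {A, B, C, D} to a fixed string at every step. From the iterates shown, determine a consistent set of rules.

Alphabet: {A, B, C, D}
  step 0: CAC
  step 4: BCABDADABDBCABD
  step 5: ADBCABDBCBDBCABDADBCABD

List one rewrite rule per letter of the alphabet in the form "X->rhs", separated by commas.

A->BC, B->A, C->D, D->BD

  step 4 ⇒ step 5: BCABDADABDBCABD ⇒ A·D·BC·A·BD·BC·BD·BC·A·BD·A·D·BC·A·BD
    A ↦ BC
    B ↦ A
    C ↦ D
    D ↦ BD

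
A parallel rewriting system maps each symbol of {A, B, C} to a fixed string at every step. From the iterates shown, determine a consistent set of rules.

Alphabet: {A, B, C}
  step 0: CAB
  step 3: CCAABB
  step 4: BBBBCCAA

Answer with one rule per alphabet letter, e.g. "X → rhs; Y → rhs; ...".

  step 3 ⇒ step 4: CCAABB ⇒ BB·BB·C·C·A·A
    A ↦ C
    B ↦ A
    C ↦ BB

A->C, B->A, C->BB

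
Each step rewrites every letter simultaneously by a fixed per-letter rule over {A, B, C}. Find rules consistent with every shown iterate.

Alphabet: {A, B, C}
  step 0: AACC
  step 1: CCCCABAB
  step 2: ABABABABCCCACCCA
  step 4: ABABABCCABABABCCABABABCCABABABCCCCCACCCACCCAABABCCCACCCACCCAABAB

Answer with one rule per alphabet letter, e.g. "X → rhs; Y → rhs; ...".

  step 1 ⇒ step 2: CCCCABAB ⇒ AB·AB·AB·AB·CC·CA·CC·CA
    A ↦ CC
    B ↦ CA
    C ↦ AB

A->CC, B->CA, C->AB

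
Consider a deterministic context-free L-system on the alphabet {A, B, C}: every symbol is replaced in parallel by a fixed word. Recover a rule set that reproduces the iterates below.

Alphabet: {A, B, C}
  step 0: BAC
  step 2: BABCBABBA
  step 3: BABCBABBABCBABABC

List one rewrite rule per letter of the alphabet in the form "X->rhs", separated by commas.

  step 2 ⇒ step 3: BABCBABBA ⇒ BA·BC·BA·B·BA·BC·BA·BA·BC
    A ↦ BC
    B ↦ BA
    C ↦ B

A->BC, B->BA, C->B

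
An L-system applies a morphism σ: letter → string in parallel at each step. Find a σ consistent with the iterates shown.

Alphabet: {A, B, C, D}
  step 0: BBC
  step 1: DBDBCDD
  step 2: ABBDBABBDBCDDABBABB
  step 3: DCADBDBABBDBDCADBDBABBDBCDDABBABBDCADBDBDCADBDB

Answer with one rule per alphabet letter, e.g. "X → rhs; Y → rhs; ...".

  step 2 ⇒ step 3: ABBDBABBDBCDDABBABB ⇒ DCA·DB·DB·ABB·DB·DCA·DB·DB·ABB·DB·CDD·ABB·ABB·DCA·DB·DB·DCA·DB·DB
    A ↦ DCA
    B ↦ DB
    C ↦ CDD
    D ↦ ABB

A->DCA, B->DB, C->CDD, D->ABB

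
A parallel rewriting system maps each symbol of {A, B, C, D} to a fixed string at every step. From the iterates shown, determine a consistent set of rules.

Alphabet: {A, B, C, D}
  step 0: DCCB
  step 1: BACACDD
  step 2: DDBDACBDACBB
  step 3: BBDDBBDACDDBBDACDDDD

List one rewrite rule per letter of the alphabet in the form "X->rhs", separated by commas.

  step 2 ⇒ step 3: DDBDACBDACBB ⇒ B·B·DD·B·BD·AC·DD·B·BD·AC·DD·DD
    A ↦ BD
    B ↦ DD
    C ↦ AC
    D ↦ B

A->BD, B->DD, C->AC, D->B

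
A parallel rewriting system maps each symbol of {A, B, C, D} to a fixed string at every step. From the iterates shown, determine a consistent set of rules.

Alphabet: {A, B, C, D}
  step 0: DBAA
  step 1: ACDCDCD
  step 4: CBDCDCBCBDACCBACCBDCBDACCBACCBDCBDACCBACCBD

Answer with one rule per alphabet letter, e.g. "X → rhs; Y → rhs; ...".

  step 0 ⇒ step 1: DBAA ⇒ AC·D·CD·CD
    A ↦ CD
    B ↦ D
    D ↦ AC
    C ↦ CB  (constrained at step 1)

A->CD, B->D, C->CB, D->AC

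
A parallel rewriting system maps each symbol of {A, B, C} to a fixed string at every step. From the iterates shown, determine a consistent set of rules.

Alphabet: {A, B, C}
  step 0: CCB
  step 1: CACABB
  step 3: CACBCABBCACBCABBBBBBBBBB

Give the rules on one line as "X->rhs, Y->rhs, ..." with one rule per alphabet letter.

A->CB, B->BB, C->CA

  step 0 ⇒ step 1: CCB ⇒ CA·CA·BB
    B ↦ BB
    C ↦ CA
    A ↦ CB  (constrained at step 1)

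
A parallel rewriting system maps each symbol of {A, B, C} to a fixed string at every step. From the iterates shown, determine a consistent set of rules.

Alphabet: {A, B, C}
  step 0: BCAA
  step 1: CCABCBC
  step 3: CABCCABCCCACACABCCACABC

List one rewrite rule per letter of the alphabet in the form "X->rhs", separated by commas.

  step 0 ⇒ step 1: BCAA ⇒ C·CA·BC·BC
    A ↦ BC
    B ↦ C
    C ↦ CA

A->BC, B->C, C->CA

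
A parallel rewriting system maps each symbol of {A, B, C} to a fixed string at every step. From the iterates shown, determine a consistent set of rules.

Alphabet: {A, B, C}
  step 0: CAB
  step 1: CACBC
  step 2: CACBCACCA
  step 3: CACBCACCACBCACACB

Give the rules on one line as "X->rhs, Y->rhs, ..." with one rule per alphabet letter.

A->CB, B->C, C->CA

  step 2 ⇒ step 3: CACBCACCA ⇒ CA·CB·CA·C·CA·CB·CA·CA·CB
    A ↦ CB
    B ↦ C
    C ↦ CA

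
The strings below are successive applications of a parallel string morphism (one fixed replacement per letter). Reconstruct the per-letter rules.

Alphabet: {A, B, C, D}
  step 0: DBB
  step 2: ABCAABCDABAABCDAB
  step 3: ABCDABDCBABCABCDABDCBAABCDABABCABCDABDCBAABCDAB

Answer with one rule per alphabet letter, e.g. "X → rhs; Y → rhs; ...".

  step 2 ⇒ step 3: ABCAABCDABAABCDAB ⇒ ABC·DAB·DCB·ABC·ABC·DAB·DCB·A·ABC·DAB·ABC·ABC·DAB·DCB·A·ABC·DAB
    A ↦ ABC
    B ↦ DAB
    C ↦ DCB
    D ↦ A

A->ABC, B->DAB, C->DCB, D->A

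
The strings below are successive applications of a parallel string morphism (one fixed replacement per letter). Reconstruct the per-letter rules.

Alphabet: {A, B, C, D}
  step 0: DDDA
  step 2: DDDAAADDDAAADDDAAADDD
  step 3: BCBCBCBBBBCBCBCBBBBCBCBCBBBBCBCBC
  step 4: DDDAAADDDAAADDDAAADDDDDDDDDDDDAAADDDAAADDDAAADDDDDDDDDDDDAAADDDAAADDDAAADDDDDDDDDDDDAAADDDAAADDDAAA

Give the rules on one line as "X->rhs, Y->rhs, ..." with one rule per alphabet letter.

A->B, B->DDD, C->AAA, D->BC

  step 3 ⇒ step 4: BCBCBCBBBBCBCBCBBBBCBCBCBBBBCBCBC ⇒ DDD·AAA·DDD·AAA·DDD·AAA·DDD·DDD·DDD·DDD·AAA·DDD·AAA·DDD·AAA·DDD·DDD·DDD·DDD·AAA·DDD·AAA·DDD·AAA·DDD·DDD·DDD·DDD·AAA·DDD·AAA·DDD·AAA
    B ↦ DDD
    C ↦ AAA
  step 2 ⇒ step 3: DDDAAADDDAAADDDAAADDD ⇒ BC·BC·BC·B·B·B·BC·BC·BC·B·B·B·BC·BC·BC·B·B·B·BC·BC·BC
    A ↦ B
  step 2 ⇒ step 3: DDDAAADDDAAADDDAAADDD ⇒ BC·BC·BC·B·B·B·BC·BC·BC·B·B·B·BC·BC·BC·B·B·B·BC·BC·BC
    D ↦ BC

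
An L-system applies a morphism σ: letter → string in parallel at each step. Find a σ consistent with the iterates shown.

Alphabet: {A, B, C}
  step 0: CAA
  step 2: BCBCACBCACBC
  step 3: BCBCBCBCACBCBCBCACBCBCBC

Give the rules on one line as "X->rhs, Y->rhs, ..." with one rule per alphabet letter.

A->AC, B->BC, C->BC

  step 2 ⇒ step 3: BCBCACBCACBC ⇒ BC·BC·BC·BC·AC·BC·BC·BC·AC·BC·BC·BC
    A ↦ AC
    B ↦ BC
    C ↦ BC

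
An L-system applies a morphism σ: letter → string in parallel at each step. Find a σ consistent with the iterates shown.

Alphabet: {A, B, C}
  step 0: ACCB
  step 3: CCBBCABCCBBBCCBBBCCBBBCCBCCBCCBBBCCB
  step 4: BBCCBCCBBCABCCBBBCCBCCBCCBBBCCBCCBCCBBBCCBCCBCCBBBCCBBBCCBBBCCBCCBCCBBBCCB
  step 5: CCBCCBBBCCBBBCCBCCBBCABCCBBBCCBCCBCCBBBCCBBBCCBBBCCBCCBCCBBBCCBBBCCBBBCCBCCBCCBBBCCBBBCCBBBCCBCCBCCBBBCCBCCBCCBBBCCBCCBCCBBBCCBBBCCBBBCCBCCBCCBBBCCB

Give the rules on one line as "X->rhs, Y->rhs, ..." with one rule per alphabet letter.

A->CAB, B->CCB, C->B

  step 4 ⇒ step 5: BBCCBCCBBCABCCBBBCCBCCBCCBBBCCBCCBCCBBBCCBCCBCCBBBCCBBBCCBBBCCBCCBCCBBBCCB ⇒ CCB·CCB·B·B·CCB·B·B·CCB·CCB·B·CAB·CCB·B·B·CCB·CCB·CCB·B·B·CCB·B·B·CCB·B·B·CCB·CCB·CCB·B·B·CCB·B·B·CCB·B·B·CCB·CCB·CCB·B·B·CCB·B·B·CCB·B·B·CCB·CCB·CCB·B·B·CCB·CCB·CCB·B·B·CCB·CCB·CCB·B·B·CCB·B·B·CCB·B·B·CCB·CCB·CCB·B·B·CCB
    A ↦ CAB
    B ↦ CCB
    C ↦ B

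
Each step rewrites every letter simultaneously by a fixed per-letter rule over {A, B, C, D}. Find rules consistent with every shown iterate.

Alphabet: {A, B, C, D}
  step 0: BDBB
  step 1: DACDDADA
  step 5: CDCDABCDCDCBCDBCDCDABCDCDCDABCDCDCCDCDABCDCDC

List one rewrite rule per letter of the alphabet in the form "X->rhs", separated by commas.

A->C, B->DA, C->B, D->CD

  step 0 ⇒ step 1: BDBB ⇒ DA·CD·DA·DA
    B ↦ DA
    D ↦ CD
    A ↦ C  (constrained at step 1)
    C ↦ B  (constrained at step 1)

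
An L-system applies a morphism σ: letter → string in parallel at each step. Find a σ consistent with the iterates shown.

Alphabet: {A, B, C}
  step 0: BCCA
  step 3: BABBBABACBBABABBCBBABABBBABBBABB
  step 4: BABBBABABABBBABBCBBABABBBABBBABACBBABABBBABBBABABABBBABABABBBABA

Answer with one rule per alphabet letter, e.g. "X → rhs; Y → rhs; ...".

A->BB, B->BA, C->CB

  step 3 ⇒ step 4: BABBBABACBBABABBCBBABABBBABBBABB ⇒ BA·BB·BA·BA·BA·BB·BA·BB·CB·BA·BA·BB·BA·BB·BA·BA·CB·BA·BA·BB·BA·BB·BA·BA·BA·BB·BA·BA·BA·BB·BA·BA
    A ↦ BB
    B ↦ BA
    C ↦ CB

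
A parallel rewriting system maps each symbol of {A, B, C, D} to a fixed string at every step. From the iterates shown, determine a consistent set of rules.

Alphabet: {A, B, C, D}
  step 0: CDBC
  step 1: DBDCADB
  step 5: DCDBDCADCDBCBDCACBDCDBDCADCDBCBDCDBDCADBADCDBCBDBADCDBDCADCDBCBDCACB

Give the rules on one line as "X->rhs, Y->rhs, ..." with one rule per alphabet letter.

  step 0 ⇒ step 1: CDBC ⇒ DB·DC·A·DB
    B ↦ A
    C ↦ DB
    D ↦ DC
    A ↦ CB  (constrained at step 1)

A->CB, B->A, C->DB, D->DC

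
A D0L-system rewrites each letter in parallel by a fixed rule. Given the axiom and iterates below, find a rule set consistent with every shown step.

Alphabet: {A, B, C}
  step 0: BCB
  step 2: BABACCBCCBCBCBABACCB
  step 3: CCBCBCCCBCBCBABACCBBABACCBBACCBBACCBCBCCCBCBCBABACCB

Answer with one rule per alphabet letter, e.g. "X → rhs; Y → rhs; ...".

  step 2 ⇒ step 3: BABACCBCCBCBCBABACCB ⇒ CCB·CBC·CCB·CBC·BA·BA·CCB·BA·BA·CCB·BA·CCB·BA·CCB·CBC·CCB·CBC·BA·BA·CCB
    A ↦ CBC
    B ↦ CCB
    C ↦ BA

A->CBC, B->CCB, C->BA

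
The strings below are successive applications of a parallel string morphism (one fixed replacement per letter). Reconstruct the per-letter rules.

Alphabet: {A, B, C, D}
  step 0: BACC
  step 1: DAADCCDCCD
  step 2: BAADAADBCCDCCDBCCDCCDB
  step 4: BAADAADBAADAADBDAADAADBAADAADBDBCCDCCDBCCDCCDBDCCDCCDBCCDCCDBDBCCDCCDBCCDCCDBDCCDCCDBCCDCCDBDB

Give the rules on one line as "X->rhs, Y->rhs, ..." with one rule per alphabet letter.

  step 1 ⇒ step 2: DAADCCDCCD ⇒ B·AAD·AAD·B·CCD·CCD·B·CCD·CCD·B
    A ↦ AAD
    C ↦ CCD
    D ↦ B
  step 0 ⇒ step 1: BACC ⇒ D·AAD·CCD·CCD
    B ↦ D

A->AAD, B->D, C->CCD, D->B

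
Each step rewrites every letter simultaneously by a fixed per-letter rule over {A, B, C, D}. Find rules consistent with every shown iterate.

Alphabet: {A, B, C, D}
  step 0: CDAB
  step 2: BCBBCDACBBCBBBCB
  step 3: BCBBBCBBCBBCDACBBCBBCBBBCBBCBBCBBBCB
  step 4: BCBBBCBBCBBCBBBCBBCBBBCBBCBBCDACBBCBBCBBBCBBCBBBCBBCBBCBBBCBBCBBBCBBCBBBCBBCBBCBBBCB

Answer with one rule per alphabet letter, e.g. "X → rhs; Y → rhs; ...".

  step 3 ⇒ step 4: BCBBBCBBCBBCDACBBCBBCBBBCBBCBBCBBBCB ⇒ BCB·B·BCB·BCB·BCB·B·BCB·BCB·B·BCB·BCB·B·C·DAC·B·BCB·BCB·B·BCB·BCB·B·BCB·BCB·BCB·B·BCB·BCB·B·BCB·BCB·B·BCB·BCB·BCB·B·BCB
    A ↦ DAC
    B ↦ BCB
    C ↦ B
    D ↦ C

A->DAC, B->BCB, C->B, D->C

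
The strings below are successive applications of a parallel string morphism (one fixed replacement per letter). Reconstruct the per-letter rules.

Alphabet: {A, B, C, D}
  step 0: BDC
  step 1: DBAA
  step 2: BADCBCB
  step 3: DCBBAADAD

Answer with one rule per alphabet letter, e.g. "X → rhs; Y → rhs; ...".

A->CB, B->D, C->A, D->BA

  step 2 ⇒ step 3: BADCBCB ⇒ D·CB·BA·A·D·A·D
    A ↦ CB
    B ↦ D
    C ↦ A
    D ↦ BA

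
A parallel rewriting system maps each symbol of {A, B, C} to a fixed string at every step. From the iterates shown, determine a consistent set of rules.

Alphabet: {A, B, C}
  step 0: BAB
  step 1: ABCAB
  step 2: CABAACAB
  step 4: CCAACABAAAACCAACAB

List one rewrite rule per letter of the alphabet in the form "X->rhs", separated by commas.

  step 1 ⇒ step 2: ABCAB ⇒ C·AB·AA·C·AB
    A ↦ C
    B ↦ AB
    C ↦ AA

A->C, B->AB, C->AA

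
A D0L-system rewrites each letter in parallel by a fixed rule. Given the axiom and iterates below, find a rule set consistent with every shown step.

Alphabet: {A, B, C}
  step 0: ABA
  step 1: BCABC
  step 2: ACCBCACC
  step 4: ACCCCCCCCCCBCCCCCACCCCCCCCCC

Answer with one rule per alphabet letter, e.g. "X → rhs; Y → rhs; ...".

  step 1 ⇒ step 2: BCABC ⇒ A·CC·BC·A·CC
    A ↦ BC
    B ↦ A
    C ↦ CC

A->BC, B->A, C->CC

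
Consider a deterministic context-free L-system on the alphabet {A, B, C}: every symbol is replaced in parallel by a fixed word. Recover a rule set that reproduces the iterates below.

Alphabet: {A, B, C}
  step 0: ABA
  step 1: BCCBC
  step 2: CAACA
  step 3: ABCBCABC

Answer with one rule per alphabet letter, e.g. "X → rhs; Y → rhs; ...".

A->BC, B->C, C->A

  step 2 ⇒ step 3: CAACA ⇒ A·BC·BC·A·BC
    A ↦ BC
    C ↦ A
  step 0 ⇒ step 1: ABA ⇒ BC·C·BC
    B ↦ C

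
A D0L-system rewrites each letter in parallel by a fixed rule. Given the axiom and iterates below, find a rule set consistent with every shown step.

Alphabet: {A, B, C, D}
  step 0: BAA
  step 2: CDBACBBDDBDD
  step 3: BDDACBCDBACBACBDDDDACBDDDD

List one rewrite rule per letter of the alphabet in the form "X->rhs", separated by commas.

A->CD, B->ACB, C->B, D->DD

  step 2 ⇒ step 3: CDBACBBDDBDD ⇒ B·DD·ACB·CD·B·ACB·ACB·DD·DD·ACB·DD·DD
    A ↦ CD
    B ↦ ACB
    C ↦ B
    D ↦ DD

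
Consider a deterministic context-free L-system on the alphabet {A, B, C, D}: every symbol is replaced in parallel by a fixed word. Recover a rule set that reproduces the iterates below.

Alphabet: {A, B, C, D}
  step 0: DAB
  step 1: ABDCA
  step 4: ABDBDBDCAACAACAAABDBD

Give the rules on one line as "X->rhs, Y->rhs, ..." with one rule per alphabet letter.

  step 0 ⇒ step 1: DAB ⇒ A·BD·CA
    A ↦ BD
    B ↦ CA
    D ↦ A
    C ↦ A  (constrained at step 1)

A->BD, B->CA, C->A, D->A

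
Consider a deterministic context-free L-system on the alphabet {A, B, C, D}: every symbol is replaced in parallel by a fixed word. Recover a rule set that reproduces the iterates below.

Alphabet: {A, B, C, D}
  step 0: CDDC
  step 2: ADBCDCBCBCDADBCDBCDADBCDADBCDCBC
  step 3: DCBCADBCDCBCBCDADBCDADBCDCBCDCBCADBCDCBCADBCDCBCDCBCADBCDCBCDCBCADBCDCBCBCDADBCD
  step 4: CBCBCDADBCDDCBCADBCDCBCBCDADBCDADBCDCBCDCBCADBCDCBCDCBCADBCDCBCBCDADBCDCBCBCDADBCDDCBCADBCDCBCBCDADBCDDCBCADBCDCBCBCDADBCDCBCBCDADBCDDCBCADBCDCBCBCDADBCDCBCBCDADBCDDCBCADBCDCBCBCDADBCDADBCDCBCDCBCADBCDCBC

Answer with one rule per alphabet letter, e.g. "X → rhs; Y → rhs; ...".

A->D, B->AD, C->BCD, D->CBC

  step 3 ⇒ step 4: DCBCADBCDCBCBCDADBCDADBCDCBCDCBCADBCDCBCADBCDCBCDCBCADBCDCBCDCBCADBCDCBCBCDADBCD ⇒ CBC·BCD·AD·BCD·D·CBC·AD·BCD·CBC·BCD·AD·BCD·AD·BCD·CBC·D·CBC·AD·BCD·CBC·D·CBC·AD·BCD·CBC·BCD·AD·BCD·CBC·BCD·AD·BCD·D·CBC·AD·BCD·CBC·BCD·AD·BCD·D·CBC·AD·BCD·CBC·BCD·AD·BCD·CBC·BCD·AD·BCD·D·CBC·AD·BCD·CBC·BCD·AD·BCD·CBC·BCD·AD·BCD·D·CBC·AD·BCD·CBC·BCD·AD·BCD·AD·BCD·CBC·D·CBC·AD·BCD·CBC
    A ↦ D
    B ↦ AD
    C ↦ BCD
    D ↦ CBC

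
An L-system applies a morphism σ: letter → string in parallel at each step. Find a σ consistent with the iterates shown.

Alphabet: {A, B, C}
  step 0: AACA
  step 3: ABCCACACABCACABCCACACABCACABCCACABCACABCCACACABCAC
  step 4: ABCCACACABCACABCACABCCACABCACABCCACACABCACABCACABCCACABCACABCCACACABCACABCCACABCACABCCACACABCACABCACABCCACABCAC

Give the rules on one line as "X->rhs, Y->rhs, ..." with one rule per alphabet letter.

A->ABC, B->C, C->AC

  step 3 ⇒ step 4: ABCCACACABCACABCCACACABCACABCCACABCACABCCACACABCAC ⇒ ABC·C·AC·AC·ABC·AC·ABC·AC·ABC·C·AC·ABC·AC·ABC·C·AC·AC·ABC·AC·ABC·AC·ABC·C·AC·ABC·AC·ABC·C·AC·AC·ABC·AC·ABC·C·AC·ABC·AC·ABC·C·AC·AC·ABC·AC·ABC·AC·ABC·C·AC·ABC·AC
    A ↦ ABC
    B ↦ C
    C ↦ AC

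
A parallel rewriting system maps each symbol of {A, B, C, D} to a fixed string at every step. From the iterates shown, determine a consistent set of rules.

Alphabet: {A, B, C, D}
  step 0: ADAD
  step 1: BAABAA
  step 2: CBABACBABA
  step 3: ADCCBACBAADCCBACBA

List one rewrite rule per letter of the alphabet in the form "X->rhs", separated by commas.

A->BA, B->C, C->ADC, D->A

  step 2 ⇒ step 3: CBABACBABA ⇒ ADC·C·BA·C·BA·ADC·C·BA·C·BA
    A ↦ BA
    B ↦ C
    C ↦ ADC
  step 0 ⇒ step 1: ADAD ⇒ BA·A·BA·A
    D ↦ A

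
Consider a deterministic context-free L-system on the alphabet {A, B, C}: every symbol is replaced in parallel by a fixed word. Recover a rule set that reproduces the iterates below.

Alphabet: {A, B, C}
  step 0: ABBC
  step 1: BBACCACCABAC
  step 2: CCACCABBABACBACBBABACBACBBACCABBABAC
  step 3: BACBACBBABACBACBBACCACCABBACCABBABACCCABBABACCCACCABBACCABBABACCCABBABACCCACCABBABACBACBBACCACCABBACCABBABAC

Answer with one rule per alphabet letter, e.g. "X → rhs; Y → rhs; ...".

A->BBA, B->CCA, C->BAC

  step 2 ⇒ step 3: CCACCABBABACBACBBABACBACBBACCABBABAC ⇒ BAC·BAC·BBA·BAC·BAC·BBA·CCA·CCA·BBA·CCA·BBA·BAC·CCA·BBA·BAC·CCA·CCA·BBA·CCA·BBA·BAC·CCA·BBA·BAC·CCA·CCA·BBA·BAC·BAC·BBA·CCA·CCA·BBA·CCA·BBA·BAC
    A ↦ BBA
    B ↦ CCA
    C ↦ BAC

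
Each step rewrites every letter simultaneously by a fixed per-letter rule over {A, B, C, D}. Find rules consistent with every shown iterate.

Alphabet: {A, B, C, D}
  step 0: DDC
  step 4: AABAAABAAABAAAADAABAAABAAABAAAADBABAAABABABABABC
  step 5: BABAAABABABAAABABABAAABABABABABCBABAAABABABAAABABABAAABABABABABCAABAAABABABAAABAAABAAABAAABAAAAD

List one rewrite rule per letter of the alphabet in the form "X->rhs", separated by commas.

A->BA, B->AA, C->AD, D->BC

  step 4 ⇒ step 5: AABAAABAAABAAAADAABAAABAAABAAAADBABAAABABABABABC ⇒ BA·BA·AA·BA·BA·BA·AA·BA·BA·BA·AA·BA·BA·BA·BA·BC·BA·BA·AA·BA·BA·BA·AA·BA·BA·BA·AA·BA·BA·BA·BA·BC·AA·BA·AA·BA·BA·BA·AA·BA·AA·BA·AA·BA·AA·BA·AA·AD
    A ↦ BA
    B ↦ AA
    C ↦ AD
    D ↦ BC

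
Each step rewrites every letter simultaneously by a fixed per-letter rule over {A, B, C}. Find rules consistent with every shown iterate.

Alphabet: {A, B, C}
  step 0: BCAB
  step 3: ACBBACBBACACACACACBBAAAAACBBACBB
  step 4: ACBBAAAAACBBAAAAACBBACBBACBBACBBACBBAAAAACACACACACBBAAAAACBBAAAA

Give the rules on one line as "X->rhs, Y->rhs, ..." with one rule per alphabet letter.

  step 3 ⇒ step 4: ACBBACBBACACACACACBBAAAAACBBACBB ⇒ AC·BB·AA·AA·AC·BB·AA·AA·AC·BB·AC·BB·AC·BB·AC·BB·AC·BB·AA·AA·AC·AC·AC·AC·AC·BB·AA·AA·AC·BB·AA·AA
    A ↦ AC
    B ↦ AA
    C ↦ BB

A->AC, B->AA, C->BB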